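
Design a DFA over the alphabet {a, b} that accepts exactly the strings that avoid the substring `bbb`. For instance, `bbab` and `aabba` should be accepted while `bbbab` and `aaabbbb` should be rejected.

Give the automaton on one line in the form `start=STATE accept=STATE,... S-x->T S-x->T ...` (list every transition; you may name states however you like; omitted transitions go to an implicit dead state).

This is the complement of 'contains `bbb`'. Use the same substring-matching states — S0 through S3 holding how much of `bbb` has just been matched — but flip the accepting set: everything except the trap S3 accepts.
With 4 states:
        a   b  
>* S0   S0  S1 
 * S1   S0  S2 
 * S2   S0  S3 
   S3   S3  S3 
(> = start, * = accepting)

start=S0 accept=S0,S1,S2 S0-a->S0 S0-b->S1 S1-a->S0 S1-b->S2 S2-a->S0 S2-b->S3 S3-a->S3 S3-b->S3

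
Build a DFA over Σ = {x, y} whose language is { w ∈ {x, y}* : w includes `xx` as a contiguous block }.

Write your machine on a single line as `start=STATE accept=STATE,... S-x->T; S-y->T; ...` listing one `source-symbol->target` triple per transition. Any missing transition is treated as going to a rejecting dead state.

start=q0; accept=q2; q0-x->q1; q0-y->q0; q1-x->q2; q1-y->q0; q2-x->q2; q2-y->q2

Track how much of `xx` has been matched so far: state q0 is no progress, q2 is the absorbing accept state reached once `xx` has occurred. Intermediate states record partial matches; on a mismatch, fall back to the longest reusable overlap.
        x   y  
>  q0   q1  q0 
   q1   q2  q0 
 * q2   q2  q2 
(> = start, * = accepting)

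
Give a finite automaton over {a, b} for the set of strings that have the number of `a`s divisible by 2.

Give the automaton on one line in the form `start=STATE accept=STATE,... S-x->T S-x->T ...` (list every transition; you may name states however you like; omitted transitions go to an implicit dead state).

start=q0 accept=q0 q0-a->q1 q0-b->q0 q1-a->q0 q1-b->q1

Keep the running count of `a`s modulo 2: each `a` advances along the cycle q0 → q1 → q0 while other symbols loop. Accept at q0.
With 2 states:
        a   b  
>* q0   q1  q0 
   q1   q0  q1 
(> = start, * = accepting)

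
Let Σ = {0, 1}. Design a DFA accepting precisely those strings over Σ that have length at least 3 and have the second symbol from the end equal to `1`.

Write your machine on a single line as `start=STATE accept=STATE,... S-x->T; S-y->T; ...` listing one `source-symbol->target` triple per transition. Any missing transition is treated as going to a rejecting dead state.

start=q0; accept=q3,q4; q0-0->q1; q0-1->q1; q1-0->q1; q1-1->q2; q2-0->q3; q2-1->q4; q3-0->q1; q3-1->q2; q4-0->q3; q4-1->q4

Run two small machines in parallel and take their product. The first has 5 states tracking the input length, saturating at 4; the second has 7 states tracking the last 2 symbols read. A product state is a pair (one from each), accepting exactly when both do. After merging equivalent states the machine shrinks.
With 5 states:
        0   1  
>  q0   q1  q1 
   q1   q1  q2 
   q2   q3  q4 
 * q3   q1  q2 
 * q4   q3  q4 
(> = start, * = accepting)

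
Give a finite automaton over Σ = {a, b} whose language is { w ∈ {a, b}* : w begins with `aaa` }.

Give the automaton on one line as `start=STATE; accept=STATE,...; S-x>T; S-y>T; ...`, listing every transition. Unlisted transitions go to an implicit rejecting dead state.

Walk along `aaa` while the input agrees: from s0 take `a` to s1, and so on. Any deviation drops to the rejecting sink s4. Once s3 is reached the prefix is confirmed and every continuation is accepted.
        a   b  
>  s0   s1  s4 
   s1   s2  s4 
   s2   s3  s4 
 * s3   s3  s3 
   s4   s4  s4 
(> = start, * = accepting)

start=s0; accept=s3; s0-a>s1; s0-b>s4; s1-a>s2; s1-b>s4; s2-a>s3; s2-b>s4; s3-a>s3; s3-b>s3; s4-a>s4; s4-b>s4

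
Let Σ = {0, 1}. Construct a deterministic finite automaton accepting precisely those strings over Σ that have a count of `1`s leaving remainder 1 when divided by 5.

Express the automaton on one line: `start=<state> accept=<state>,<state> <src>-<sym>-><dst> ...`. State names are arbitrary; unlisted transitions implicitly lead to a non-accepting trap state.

start=q0 accept=q1 q0-0->q0 q0-1->q1 q1-0->q1 q1-1->q2 q2-0->q2 q2-1->q3 q3-0->q3 q3-1->q4 q4-0->q4 q4-1->q0

The only thing that matters is how many `1`s have appeared, reduced mod 5. Use one state per residue: q0 for 0, …, q4 for 4. Reading `1` moves to the next residue; anything else stays put. q1 is accepting.
        0   1  
>  q0   q0  q1 
 * q1   q1  q2 
   q2   q2  q3 
   q3   q3  q4 
   q4   q4  q0 
(> = start, * = accepting)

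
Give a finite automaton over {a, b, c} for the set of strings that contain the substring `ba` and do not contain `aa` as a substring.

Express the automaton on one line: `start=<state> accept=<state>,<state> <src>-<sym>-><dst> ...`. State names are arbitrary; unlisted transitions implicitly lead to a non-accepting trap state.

Run two small machines in parallel and take their product. The first has 3 states tracking whether and how much of `ba` has been seen; the second has 3 states tracking partial matches of the forbidden pattern `aa`. A product state is a pair (one from each), accepting exactly when both do. After merging equivalent states the machine shrinks.
With 6 states:
        a   b   c  
>  s0   s1  s2  s0 
   s1   s3  s2  s0 
   s2   s4  s2  s0 
   s3   s3  s3  s3 
 * s4   s3  s5  s5 
 * s5   s4  s5  s5 
(> = start, * = accepting)

start=s0 accept=s4,s5 s0-a->s1 s0-b->s2 s0-c->s0 s1-a->s3 s1-b->s2 s1-c->s0 s2-a->s4 s2-b->s2 s2-c->s0 s3-a->s3 s3-b->s3 s3-c->s3 s4-a->s3 s4-b->s5 s4-c->s5 s5-a->s4 s5-b->s5 s5-c->s5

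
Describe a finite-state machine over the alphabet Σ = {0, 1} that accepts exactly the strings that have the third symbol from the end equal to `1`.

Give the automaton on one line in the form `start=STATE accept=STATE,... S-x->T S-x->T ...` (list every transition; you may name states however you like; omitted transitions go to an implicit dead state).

A DFA must remember the last 3 symbols (since which symbol is third-to-last isn't known until the input ends). Use one state per possible window of the last ≤3 symbols; accept from those whose window starts with `1`.
A 15-state machine:
          0    1  
>  S0     S1   S2 
   S1     S3   S4 
   S2     S5   S6 
   S3     S7   S8 
   S4     S9  S10 
   S5    S11  S12 
   S6    S13  S14 
   S7     S7   S8 
   S8     S9  S10 
   S9    S11  S12 
   S10   S13  S14 
 * S11    S7   S8 
 * S12    S9  S10 
 * S13   S11  S12 
 * S14   S13  S14 
(> = start, * = accepting)

start=S0 accept=S11,S12,S13,S14 S0-0->S1 S0-1->S2 S1-0->S3 S1-1->S4 S2-0->S5 S2-1->S6 S3-0->S7 S3-1->S8 S4-0->S9 S4-1->S10 S5-0->S11 S5-1->S12 S6-0->S13 S6-1->S14 S7-0->S7 S7-1->S8 S8-0->S9 S8-1->S10 S9-0->S11 S9-1->S12 S10-0->S13 S10-1->S14 S11-0->S7 S11-1->S8 S12-0->S9 S12-1->S10 S13-0->S11 S13-1->S12 S14-0->S13 S14-1->S14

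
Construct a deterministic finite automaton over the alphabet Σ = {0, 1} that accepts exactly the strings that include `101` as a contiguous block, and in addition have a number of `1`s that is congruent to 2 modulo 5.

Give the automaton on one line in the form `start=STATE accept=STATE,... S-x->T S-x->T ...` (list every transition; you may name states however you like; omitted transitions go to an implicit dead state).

Build one automaton per condition and run them in lockstep. One (4 states) tracks whether and how much of `101` has been seen; the other (5 states) tracks the count of `1`s modulo 5. Each combined state is a pair, one component from each; accept when both components accept.
A 20-state machine:
       0  1 
>  A   A  B 
   B   C  D 
   C   E  F 
   D   G  H 
   E   E  D 
 * F   F  I 
   G   J  I 
   H   K  L 
   I   I  M 
   J   J  H 
   K   N  M 
   L   O  P 
   M   M  Q 
   N   N  L 
   O   R  Q 
   P   S  B 
   Q   Q  T 
   R   R  P 
   S   A  T 
   T   T  F 
(> = start, * = accepting)

start=A accept=F A-0->A A-1->B B-0->C B-1->D C-0->E C-1->F D-0->G D-1->H E-0->E E-1->D F-0->F F-1->I G-0->J G-1->I H-0->K H-1->L I-0->I I-1->M J-0->J J-1->H K-0->N K-1->M L-0->O L-1->P M-0->M M-1->Q N-0->N N-1->L O-0->R O-1->Q P-0->S P-1->B Q-0->Q Q-1->T R-0->R R-1->P S-0->A S-1->T T-0->T T-1->F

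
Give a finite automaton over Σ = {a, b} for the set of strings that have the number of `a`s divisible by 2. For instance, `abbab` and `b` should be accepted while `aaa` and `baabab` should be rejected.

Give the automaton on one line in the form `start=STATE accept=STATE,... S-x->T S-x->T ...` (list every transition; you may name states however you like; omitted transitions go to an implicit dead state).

Keep the running count of `a`s modulo 2: each `a` advances along the cycle s0 → s1 → s0 while other symbols loop. Accept at s0.
With 2 states:
        a   b  
>* s0   s1  s0 
   s1   s0  s1 
(> = start, * = accepting)

start=s0 accept=s0 s0-a->s1 s0-b->s0 s1-a->s0 s1-b->s1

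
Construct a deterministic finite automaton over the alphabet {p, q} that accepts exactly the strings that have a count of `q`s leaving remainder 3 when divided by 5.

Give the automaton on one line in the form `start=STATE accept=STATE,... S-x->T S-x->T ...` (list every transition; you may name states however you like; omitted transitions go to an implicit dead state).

The only thing that matters is how many `q`s have appeared, reduced mod 5. Use one state per residue: S0 for 0, …, S4 for 4. Reading `q` moves to the next residue; anything else stays put. S3 is accepting.
A 5-state machine:
        p   q  
>  S0   S0  S1 
   S1   S1  S2 
   S2   S2  S3 
 * S3   S3  S4 
   S4   S4  S0 
(> = start, * = accepting)

start=S0 accept=S3 S0-p->S0 S0-q->S1 S1-p->S1 S1-q->S2 S2-p->S2 S2-q->S3 S3-p->S3 S3-q->S4 S4-p->S4 S4-q->S0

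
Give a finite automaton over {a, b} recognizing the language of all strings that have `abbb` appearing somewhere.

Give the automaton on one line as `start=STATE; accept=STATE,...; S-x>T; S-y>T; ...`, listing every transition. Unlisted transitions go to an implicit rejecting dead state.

States q0..q3 record the length of the longest prefix of `abbb` that matches the current input suffix. Reaching q4 means `abbb` has been seen, and we stay there forever. Accept from q4.
        a   b  
>  q0   q1  q0 
   q1   q1  q2 
   q2   q1  q3 
   q3   q1  q4 
 * q4   q4  q4 
(> = start, * = accepting)

start=q0; accept=q4; q0-a>q1; q0-b>q0; q1-a>q1; q1-b>q2; q2-a>q1; q2-b>q3; q3-a>q1; q3-b>q4; q4-a>q4; q4-b>q4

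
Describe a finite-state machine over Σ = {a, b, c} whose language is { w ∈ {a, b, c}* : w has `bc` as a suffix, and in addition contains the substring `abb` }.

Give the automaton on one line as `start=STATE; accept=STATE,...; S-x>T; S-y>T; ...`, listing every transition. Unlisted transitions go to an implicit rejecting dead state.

Build one automaton per condition and run them in lockstep. The first has 3 states tracking how much of the suffix `bc` has currently been matched; the second has 4 states tracking whether and how much of `abb` has been seen. A product state is a pair (one from each), accepting exactly when both do. Equivalent product states are then merged.
6 states suffice.
        a   b   c  
>  s0   s1  s0  s0 
   s1   s1  s2  s0 
   s2   s1  s3  s0 
   s3   s4  s3  s5 
   s4   s4  s3  s4 
 * s5   s4  s3  s4 
(> = start, * = accepting)

start=s0; accept=s5; s0-a>s1; s0-b>s0; s0-c>s0; s1-a>s1; s1-b>s2; s1-c>s0; s2-a>s1; s2-b>s3; s2-c>s0; s3-a>s4; s3-b>s3; s3-c>s5; s4-a>s4; s4-b>s3; s4-c>s4; s5-a>s4; s5-b>s3; s5-c>s4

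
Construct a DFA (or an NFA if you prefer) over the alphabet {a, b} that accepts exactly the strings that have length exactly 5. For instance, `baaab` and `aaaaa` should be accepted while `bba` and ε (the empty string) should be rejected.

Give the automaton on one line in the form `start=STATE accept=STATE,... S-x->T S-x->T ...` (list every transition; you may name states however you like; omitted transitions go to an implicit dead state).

We only need to distinguish lengths 0, 1, …, 5, and '>5'. Chain q0 → q1 → q2 → q3 → q4 → q5 → q6 on every symbol, with q6 looping. Accepting states: {q5}.
A 7-state machine:
        a   b  
>  q0   q1  q1 
   q1   q2  q2 
   q2   q3  q3 
   q3   q4  q4 
   q4   q5  q5 
 * q5   q6  q6 
   q6   q6  q6 
(> = start, * = accepting)

start=q0 accept=q5 q0-a->q1 q0-b->q1 q1-a->q2 q1-b->q2 q2-a->q3 q2-b->q3 q3-a->q4 q3-b->q4 q4-a->q5 q4-b->q5 q5-a->q6 q5-b->q6 q6-a->q6 q6-b->q6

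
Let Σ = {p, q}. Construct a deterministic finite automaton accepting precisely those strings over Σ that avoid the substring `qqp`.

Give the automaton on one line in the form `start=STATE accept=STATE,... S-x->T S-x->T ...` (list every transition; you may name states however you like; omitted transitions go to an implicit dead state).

Track partial matches of the forbidden pattern `qqp`. State D is a dead state reached once `qqp` has occurred; every other state accepts. A means no part of `qqp` is currently matched.
With 4 states:
       p  q 
>* A   A  B 
 * B   A  C 
 * C   D  C 
   D   D  D 
(> = start, * = accepting)

start=A accept=A,B,C A-p->A A-q->B B-p->A B-q->C C-p->D C-q->C D-p->D D-q->D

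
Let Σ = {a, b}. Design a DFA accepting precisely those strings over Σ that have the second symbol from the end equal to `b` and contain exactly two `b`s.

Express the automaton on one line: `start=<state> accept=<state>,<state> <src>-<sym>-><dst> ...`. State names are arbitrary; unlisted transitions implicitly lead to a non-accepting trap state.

Handle the two conditions separately and then intersect. One (7 states) tracks the last 2 symbols read; the other (4 states) tracks the count of `b`s, saturating at 3. Each combined state is a pair, one component from each; accept when both components accept.
With 15 states:
          a    b  
>  q0     q1   q2 
   q1     q3   q4 
   q2     q5   q6 
   q3     q3   q4 
   q4     q5   q6 
   q5     q7   q8 
 * q6     q9  q10 
   q7     q7   q8 
   q8     q9  q10 
 * q9    q11  q12 
   q10   q13  q10 
   q11   q11  q12 
   q12   q13  q10 
   q13   q14  q12 
   q14   q14  q12 
(> = start, * = accepting)

start=q0 accept=q6,q9 q0-a->q1 q0-b->q2 q1-a->q3 q1-b->q4 q2-a->q5 q2-b->q6 q3-a->q3 q3-b->q4 q4-a->q5 q4-b->q6 q5-a->q7 q5-b->q8 q6-a->q9 q6-b->q10 q7-a->q7 q7-b->q8 q8-a->q9 q8-b->q10 q9-a->q11 q9-b->q12 q10-a->q13 q10-b->q10 q11-a->q11 q11-b->q12 q12-a->q13 q12-b->q10 q13-a->q14 q13-b->q12 q14-a->q14 q14-b->q12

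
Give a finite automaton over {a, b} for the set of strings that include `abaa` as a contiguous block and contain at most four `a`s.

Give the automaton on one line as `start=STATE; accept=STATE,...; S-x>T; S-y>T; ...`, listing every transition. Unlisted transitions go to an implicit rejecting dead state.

start=q0; accept=q12,q17; q0-a>q1; q0-b>q0; q1-a>q2; q1-b>q3; q2-a>q4; q2-b>q5; q3-a>q6; q3-b>q7; q4-a>q8; q4-b>q9; q5-a>q10; q5-b>q11; q6-a>q12; q6-b>q5; q7-a>q2; q7-b>q7; q8-a>q13; q8-b>q14; q9-a>q15; q9-b>q16; q10-a>q17; q10-b>q9; q11-a>q4; q11-b>q11; q12-a>q17; q12-b>q12; q13-a>q13; q13-b>q18; q14-a>q19; q14-b>q20; q15-a>q21; q15-b>q14; q16-a>q8; q16-b>q16; q17-a>q21; q17-b>q17; q18-a>q19; q18-b>q22; q19-a>q21; q19-b>q18; q20-a>q13; q20-b>q20; q21-a>q21; q21-b>q21; q22-a>q13; q22-b>q22

Handle the two conditions separately and then intersect. The first has 5 states tracking whether and how much of `abaa` has been seen; the second has 6 states tracking the count of `a`s, saturating at 5. A product state is a pair (one from each), accepting exactly when both do.
23 states suffice.
          a    b  
>  q0     q1   q0 
   q1     q2   q3 
   q2     q4   q5 
   q3     q6   q7 
   q4     q8   q9 
   q5    q10  q11 
   q6    q12   q5 
   q7     q2   q7 
   q8    q13  q14 
   q9    q15  q16 
   q10   q17   q9 
   q11    q4  q11 
 * q12   q17  q12 
   q13   q13  q18 
   q14   q19  q20 
   q15   q21  q14 
   q16    q8  q16 
 * q17   q21  q17 
   q18   q19  q22 
   q19   q21  q18 
   q20   q13  q20 
   q21   q21  q21 
   q22   q13  q22 
(> = start, * = accepting)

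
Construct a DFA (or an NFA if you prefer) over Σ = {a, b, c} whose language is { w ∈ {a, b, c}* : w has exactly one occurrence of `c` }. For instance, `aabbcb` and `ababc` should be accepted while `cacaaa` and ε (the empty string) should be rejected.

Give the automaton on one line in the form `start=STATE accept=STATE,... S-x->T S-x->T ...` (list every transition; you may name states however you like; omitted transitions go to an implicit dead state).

start=S0 accept=S1 S0-a->S0 S0-b->S0 S0-c->S1 S1-a->S1 S1-b->S1 S1-c->S2 S2-a->S2 S2-b->S2 S2-c->S2

Only the number of `c`s matters, and only up to 2. Make a chain S0 → S1 → S2 advanced by each `c` (with S2 absorbing); every other symbol self-loops. The accepting set is {S1}.
        a   b   c  
>  S0   S0  S0  S1 
 * S1   S1  S1  S2 
   S2   S2  S2  S2 
(> = start, * = accepting)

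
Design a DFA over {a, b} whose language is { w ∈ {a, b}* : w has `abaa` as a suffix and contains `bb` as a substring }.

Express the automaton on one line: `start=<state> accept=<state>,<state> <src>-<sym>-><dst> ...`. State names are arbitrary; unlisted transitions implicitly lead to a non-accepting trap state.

start=S0 accept=S10 S0-a->S1 S0-b->S2 S1-a->S1 S1-b->S3 S2-a->S1 S2-b->S4 S3-a->S5 S3-b->S4 S4-a->S6 S4-b->S4 S5-a->S7 S5-b->S3 S6-a->S6 S6-b->S8 S7-a->S1 S7-b->S3 S8-a->S9 S8-b->S4 S9-a->S10 S9-b->S8 S10-a->S6 S10-b->S8

Build one automaton per condition and run them in lockstep. One (5 states) tracks how much of the suffix `abaa` has currently been matched; the other (3 states) tracks whether and how much of `bb` has been seen. Each combined state is a pair, one component from each; accept when both components accept.
11 states suffice.
          a    b  
>  S0     S1   S2 
   S1     S1   S3 
   S2     S1   S4 
   S3     S5   S4 
   S4     S6   S4 
   S5     S7   S3 
   S6     S6   S8 
   S7     S1   S3 
   S8     S9   S4 
   S9    S10   S8 
 * S10    S6   S8 
(> = start, * = accepting)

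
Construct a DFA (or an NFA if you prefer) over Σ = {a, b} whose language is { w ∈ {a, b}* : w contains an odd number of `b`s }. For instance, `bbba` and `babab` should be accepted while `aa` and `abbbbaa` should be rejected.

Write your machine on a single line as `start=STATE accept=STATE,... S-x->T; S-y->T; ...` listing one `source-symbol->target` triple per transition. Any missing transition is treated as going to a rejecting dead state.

Keep the running count of `b`s modulo 2: each `b` advances along the cycle s0 → s1 → s0 while other symbols loop. Accept at s1.
A 2-state machine:
        a   b  
>  s0   s0  s1 
 * s1   s1  s0 
(> = start, * = accepting)

start=s0; accept=s1; s0-a->s0; s0-b->s1; s1-a->s1; s1-b->s0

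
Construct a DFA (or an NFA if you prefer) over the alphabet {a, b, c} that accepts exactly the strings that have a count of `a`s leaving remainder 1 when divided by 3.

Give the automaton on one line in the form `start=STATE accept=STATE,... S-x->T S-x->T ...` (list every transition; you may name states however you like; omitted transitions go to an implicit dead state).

start=q0 accept=q1 q0-a->q1 q0-b->q0 q0-c->q0 q1-a->q2 q1-b->q1 q1-c->q1 q2-a->q0 q2-b->q2 q2-c->q2

Keep the running count of `a`s modulo 3: each `a` advances along the cycle q0 → q1 → q2 → q0 while other symbols loop. Accept at q1.
3 states suffice.
        a   b   c  
>  q0   q1  q0  q0 
 * q1   q2  q1  q1 
   q2   q0  q2  q2 
(> = start, * = accepting)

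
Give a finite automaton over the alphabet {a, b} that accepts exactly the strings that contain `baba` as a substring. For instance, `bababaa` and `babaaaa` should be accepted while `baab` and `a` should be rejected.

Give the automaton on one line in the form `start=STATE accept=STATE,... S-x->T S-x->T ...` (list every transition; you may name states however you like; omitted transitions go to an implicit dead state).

start=q0 accept=q4 q0-a->q0 q0-b->q1 q1-a->q2 q1-b->q1 q2-a->q0 q2-b->q3 q3-a->q4 q3-b->q1 q4-a->q4 q4-b->q4

States q0..q3 record the length of the longest prefix of `baba` that matches the current input suffix. Reaching q4 means `baba` has been seen, and we stay there forever. Accept from q4.
With 5 states:
        a   b  
>  q0   q0  q1 
   q1   q2  q1 
   q2   q0  q3 
   q3   q4  q1 
 * q4   q4  q4 
(> = start, * = accepting)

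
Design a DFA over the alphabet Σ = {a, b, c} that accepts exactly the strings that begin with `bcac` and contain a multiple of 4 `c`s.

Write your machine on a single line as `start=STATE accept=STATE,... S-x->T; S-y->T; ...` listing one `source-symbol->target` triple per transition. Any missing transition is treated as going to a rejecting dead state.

start=q0; accept=q10; q0-a->q1; q0-b->q2; q0-c->q3; q1-a->q1; q1-b->q1; q1-c->q3; q2-a->q1; q2-b->q1; q2-c->q4; q3-a->q3; q3-b->q3; q3-c->q5; q4-a->q6; q4-b->q3; q4-c->q5; q5-a->q5; q5-b->q5; q5-c->q7; q6-a->q3; q6-b->q3; q6-c->q8; q7-a->q7; q7-b->q7; q7-c->q1; q8-a->q8; q8-b->q8; q8-c->q9; q9-a->q9; q9-b->q9; q9-c->q10; q10-a->q10; q10-b->q10; q10-c->q11; q11-a->q11; q11-b->q11; q11-c->q8

Run two small machines in parallel and take their product. The first has 6 states tracking whether the input so far still matches the prefix `bcac`; the second has 4 states tracking the count of `c`s modulo 4. A product state is a pair (one from each), accepting exactly when both do.
          a    b    c  
>  q0     q1   q2   q3 
   q1     q1   q1   q3 
   q2     q1   q1   q4 
   q3     q3   q3   q5 
   q4     q6   q3   q5 
   q5     q5   q5   q7 
   q6     q3   q3   q8 
   q7     q7   q7   q1 
   q8     q8   q8   q9 
   q9     q9   q9  q10 
 * q10   q10  q10  q11 
   q11   q11  q11   q8 
(> = start, * = accepting)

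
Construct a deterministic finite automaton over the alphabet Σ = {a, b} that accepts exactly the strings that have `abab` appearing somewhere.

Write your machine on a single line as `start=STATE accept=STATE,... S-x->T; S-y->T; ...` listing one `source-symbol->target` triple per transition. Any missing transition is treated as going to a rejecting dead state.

States q0..q3 record the length of the longest prefix of `abab` that matches the current input suffix. Reaching q4 means `abab` has been seen, and we stay there forever. Accept from q4.
With 5 states:
        a   b  
>  q0   q1  q0 
   q1   q1  q2 
   q2   q3  q0 
   q3   q1  q4 
 * q4   q4  q4 
(> = start, * = accepting)

start=q0; accept=q4; q0-a->q1; q0-b->q0; q1-a->q1; q1-b->q2; q2-a->q3; q2-b->q0; q3-a->q1; q3-b->q4; q4-a->q4; q4-b->q4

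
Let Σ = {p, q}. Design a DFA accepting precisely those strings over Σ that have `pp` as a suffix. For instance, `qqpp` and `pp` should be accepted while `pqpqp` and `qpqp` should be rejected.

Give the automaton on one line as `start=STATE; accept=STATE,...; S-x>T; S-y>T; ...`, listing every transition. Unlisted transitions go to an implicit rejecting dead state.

start=s0; accept=s2; s0-p>s1; s0-q>s0; s1-p>s2; s1-q>s0; s2-p>s2; s2-q>s0

Let each state record the length of the longest suffix of the input read so far that is also a prefix of `pp`. s1 means the last symbol is `p`; s2 means the last 2 symbols are `pp`. Accept only at s2, where the string currently ends in `pp`.
        p   q  
>  s0   s1  s0 
   s1   s2  s0 
 * s2   s2  s0 
(> = start, * = accepting)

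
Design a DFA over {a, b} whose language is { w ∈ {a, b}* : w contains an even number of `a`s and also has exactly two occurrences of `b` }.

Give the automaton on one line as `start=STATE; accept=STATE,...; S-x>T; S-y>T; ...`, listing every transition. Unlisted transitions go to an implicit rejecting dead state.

Run two small machines in parallel and take their product. The first has 2 states tracking the count of `a`s modulo 2; the second has 4 states tracking the count of `b`s, saturating at 3. A product state is a pair (one from each), accepting exactly when both do. Equivalent product states are then merged.
With 7 states:
        a   b  
>  s0   s1  s2 
   s1   s0  s3 
   s2   s3  s4 
   s3   s2  s5 
 * s4   s5  s6 
   s5   s4  s6 
   s6   s6  s6 
(> = start, * = accepting)

start=s0; accept=s4; s0-a>s1; s0-b>s2; s1-a>s0; s1-b>s3; s2-a>s3; s2-b>s4; s3-a>s2; s3-b>s5; s4-a>s5; s4-b>s6; s5-a>s4; s5-b>s6; s6-a>s6; s6-b>s6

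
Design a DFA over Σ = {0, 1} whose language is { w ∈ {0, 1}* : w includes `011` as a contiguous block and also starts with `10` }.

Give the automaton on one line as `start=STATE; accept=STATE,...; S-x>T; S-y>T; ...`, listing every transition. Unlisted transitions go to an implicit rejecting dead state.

Run two small machines in parallel and take their product. The first has 4 states tracking whether and how much of `011` has been seen; the second has 4 states tracking whether the input so far still matches the prefix `10`. A product state is a pair (one from each), accepting exactly when both do. Minimizing collapses redundant product states.
A 6-state machine:
        0   1  
>  S0   S1  S2 
   S1   S1  S1 
   S2   S3  S1 
   S3   S3  S4 
   S4   S3  S5 
 * S5   S5  S5 
(> = start, * = accepting)

start=S0; accept=S5; S0-0>S1; S0-1>S2; S1-0>S1; S1-1>S1; S2-0>S3; S2-1>S1; S3-0>S3; S3-1>S4; S4-0>S3; S4-1>S5; S5-0>S5; S5-1>S5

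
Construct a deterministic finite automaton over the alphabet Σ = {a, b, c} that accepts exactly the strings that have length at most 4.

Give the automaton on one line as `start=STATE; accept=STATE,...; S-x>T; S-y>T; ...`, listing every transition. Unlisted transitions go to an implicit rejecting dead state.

start=S0; accept=S0,S1,S2,S3,S4; S0-a>S1; S0-b>S1; S0-c>S1; S1-a>S2; S1-b>S2; S1-c>S2; S2-a>S3; S2-b>S3; S2-c>S3; S3-a>S4; S3-b>S4; S3-c>S4; S4-a>S5; S4-b>S5; S4-c>S5; S5-a>S5; S5-b>S5; S5-c>S5

Count input length up to 5: every symbol moves from S0 toward S5, which means 'more than 4' and absorbs. Accept from {S0, S1, S2, S3, S4}.
With 6 states:
        a   b   c  
>* S0   S1  S1  S1 
 * S1   S2  S2  S2 
 * S2   S3  S3  S3 
 * S3   S4  S4  S4 
 * S4   S5  S5  S5 
   S5   S5  S5  S5 
(> = start, * = accepting)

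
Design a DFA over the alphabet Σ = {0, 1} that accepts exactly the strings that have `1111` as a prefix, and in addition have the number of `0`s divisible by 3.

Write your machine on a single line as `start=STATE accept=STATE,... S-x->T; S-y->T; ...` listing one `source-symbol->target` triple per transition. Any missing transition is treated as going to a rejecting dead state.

start=s0; accept=s7; s0-0->s1; s0-1->s2; s1-0->s3; s1-1->s1; s2-0->s1; s2-1->s4; s3-0->s5; s3-1->s3; s4-0->s1; s4-1->s6; s5-0->s1; s5-1->s5; s6-0->s1; s6-1->s7; s7-0->s8; s7-1->s7; s8-0->s9; s8-1->s8; s9-0->s7; s9-1->s9

Handle the two conditions separately and then intersect. The first has 6 states tracking whether the input so far still matches the prefix `1111`; the second has 3 states tracking the count of `0`s modulo 3. A product state is a pair (one from each), accepting exactly when both do.
10 states suffice.
        0   1  
>  s0   s1  s2 
   s1   s3  s1 
   s2   s1  s4 
   s3   s5  s3 
   s4   s1  s6 
   s5   s1  s5 
   s6   s1  s7 
 * s7   s8  s7 
   s8   s9  s8 
   s9   s7  s9 
(> = start, * = accepting)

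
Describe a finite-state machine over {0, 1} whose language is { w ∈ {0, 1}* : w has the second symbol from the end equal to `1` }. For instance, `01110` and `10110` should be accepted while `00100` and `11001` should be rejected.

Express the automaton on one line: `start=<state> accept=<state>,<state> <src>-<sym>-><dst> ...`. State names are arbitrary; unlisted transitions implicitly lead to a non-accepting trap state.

Because acceptance depends on a position counted from the end, the machine has to buffer the most recent 2 symbols. Make each state the string of the last up-to-2 symbols read; on input `x` shift the window left and append `x`. Accept when the buffered window has length 2 and begins with `1`.
With 7 states:
       0  1 
>  A   B  C 
   B   D  E 
   C   F  G 
   D   D  E 
   E   F  G 
 * F   D  E 
 * G   F  G 
(> = start, * = accepting)

start=A accept=F,G A-0->B A-1->C B-0->D B-1->E C-0->F C-1->G D-0->D D-1->E E-0->F E-1->G F-0->D F-1->E G-0->F G-1->G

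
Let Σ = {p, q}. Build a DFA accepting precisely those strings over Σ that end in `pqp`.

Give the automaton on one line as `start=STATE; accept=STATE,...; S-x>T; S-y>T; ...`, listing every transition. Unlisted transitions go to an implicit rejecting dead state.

Let each state record the length of the longest suffix of the input read so far that is also a prefix of `pqp`. s1 means the last symbol is `p`; s2 means the last 2 symbols are `pq`; s3 means the last 3 symbols are `pqp`. Accept only at s3, where the string currently ends in `pqp`.
With 4 states:
        p   q  
>  s0   s1  s0 
   s1   s1  s2 
   s2   s3  s0 
 * s3   s1  s2 
(> = start, * = accepting)

start=s0; accept=s3; s0-p>s1; s0-q>s0; s1-p>s1; s1-q>s2; s2-p>s3; s2-q>s0; s3-p>s1; s3-q>s2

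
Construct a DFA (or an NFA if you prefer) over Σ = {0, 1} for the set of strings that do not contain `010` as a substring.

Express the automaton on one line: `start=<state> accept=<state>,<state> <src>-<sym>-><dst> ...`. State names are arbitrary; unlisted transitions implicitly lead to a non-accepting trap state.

start=q0 accept=q0,q1,q2 q0-0->q1 q0-1->q0 q1-0->q1 q1-1->q2 q2-0->q3 q2-1->q0 q3-0->q3 q3-1->q3

Track partial matches of the forbidden pattern `010`. State q3 is a dead state reached once `010` has occurred; every other state accepts. q0 means no part of `010` is currently matched.
4 states suffice.
        0   1  
>* q0   q1  q0 
 * q1   q1  q2 
 * q2   q3  q0 
   q3   q3  q3 
(> = start, * = accepting)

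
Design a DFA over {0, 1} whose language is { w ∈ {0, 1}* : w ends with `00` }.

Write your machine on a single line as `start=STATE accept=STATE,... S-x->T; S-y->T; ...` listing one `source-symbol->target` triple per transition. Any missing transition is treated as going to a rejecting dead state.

Remember how much of `00` the current input suffix matches. State q0 means no match yet; q1 means the last symbol is `0`; q2 means the last 2 symbols are `00`. Only q2 accepts. On a mismatch, fall back to the longest proper suffix that is still a prefix of `00`.
With 3 states:
        0   1  
>  q0   q1  q0 
   q1   q2  q0 
 * q2   q2  q0 
(> = start, * = accepting)

start=q0; accept=q2; q0-0->q1; q0-1->q0; q1-0->q2; q1-1->q0; q2-0->q2; q2-1->q0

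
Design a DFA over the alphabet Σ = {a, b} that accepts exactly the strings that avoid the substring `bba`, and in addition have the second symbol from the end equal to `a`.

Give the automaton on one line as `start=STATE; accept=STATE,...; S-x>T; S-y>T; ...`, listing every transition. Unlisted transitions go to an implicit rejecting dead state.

start=S0; accept=S3,S4; S0-a>S1; S0-b>S2; S1-a>S3; S1-b>S4; S2-a>S1; S2-b>S5; S3-a>S3; S3-b>S4; S4-a>S1; S4-b>S5; S5-a>S5; S5-b>S5

Build one automaton per condition and run them in lockstep. The first has 4 states tracking partial matches of the forbidden pattern `bba`; the second has 7 states tracking the last 2 symbols read. A product state is a pair (one from each), accepting exactly when both do. After merging equivalent states the machine shrinks.
6 states suffice.
        a   b  
>  S0   S1  S2 
   S1   S3  S4 
   S2   S1  S5 
 * S3   S3  S4 
 * S4   S1  S5 
   S5   S5  S5 
(> = start, * = accepting)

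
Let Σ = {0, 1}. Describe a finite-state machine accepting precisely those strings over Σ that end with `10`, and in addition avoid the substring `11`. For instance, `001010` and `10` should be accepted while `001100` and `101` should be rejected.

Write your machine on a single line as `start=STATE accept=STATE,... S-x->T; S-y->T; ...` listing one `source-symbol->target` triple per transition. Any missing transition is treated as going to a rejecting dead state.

start=S0; accept=S2; S0-0->S0; S0-1->S1; S1-0->S2; S1-1->S3; S2-0->S0; S2-1->S1; S3-0->S4; S3-1->S3; S4-0->S5; S4-1->S3; S5-0->S5; S5-1->S3

Handle the two conditions separately and then intersect. One (3 states) tracks how much of the suffix `10` has currently been matched; the other (3 states) tracks partial matches of the forbidden pattern `11`. Each combined state is a pair, one component from each; accept when both components accept.
A 6-state machine:
        0   1  
>  S0   S0  S1 
   S1   S2  S3 
 * S2   S0  S1 
   S3   S4  S3 
   S4   S5  S3 
   S5   S5  S3 
(> = start, * = accepting)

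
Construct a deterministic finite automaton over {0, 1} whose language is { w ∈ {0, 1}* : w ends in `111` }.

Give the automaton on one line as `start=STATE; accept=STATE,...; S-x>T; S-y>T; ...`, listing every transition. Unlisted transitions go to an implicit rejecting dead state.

Let each state record the length of the longest suffix of the input read so far that is also a prefix of `111`. q1 means the last symbol is `1`; q2 means the last 2 symbols are `11`; q3 means the last 3 symbols are `111`. Accept only at q3, where the string currently ends in `111`.
A 4-state machine:
        0   1  
>  q0   q0  q1 
   q1   q0  q2 
   q2   q0  q3 
 * q3   q0  q3 
(> = start, * = accepting)

start=q0; accept=q3; q0-0>q0; q0-1>q1; q1-0>q0; q1-1>q2; q2-0>q0; q2-1>q3; q3-0>q0; q3-1>q3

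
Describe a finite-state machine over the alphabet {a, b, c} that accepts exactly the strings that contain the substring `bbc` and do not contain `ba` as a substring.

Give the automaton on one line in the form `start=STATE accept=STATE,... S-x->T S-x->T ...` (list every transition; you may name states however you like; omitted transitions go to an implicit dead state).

Handle the two conditions separately and then intersect. The first has 4 states tracking whether and how much of `bbc` has been seen; the second has 3 states tracking partial matches of the forbidden pattern `ba`. A product state is a pair (one from each), accepting exactly when both do. Equivalent product states are then merged.
6 states suffice.
        a   b   c  
>  s0   s0  s1  s0 
   s1   s2  s3  s0 
   s2   s2  s2  s2 
   s3   s2  s3  s4 
 * s4   s4  s5  s4 
 * s5   s2  s5  s4 
(> = start, * = accepting)

start=s0 accept=s4,s5 s0-a->s0 s0-b->s1 s0-c->s0 s1-a->s2 s1-b->s3 s1-c->s0 s2-a->s2 s2-b->s2 s2-c->s2 s3-a->s2 s3-b->s3 s3-c->s4 s4-a->s4 s4-b->s5 s4-c->s4 s5-a->s2 s5-b->s5 s5-c->s4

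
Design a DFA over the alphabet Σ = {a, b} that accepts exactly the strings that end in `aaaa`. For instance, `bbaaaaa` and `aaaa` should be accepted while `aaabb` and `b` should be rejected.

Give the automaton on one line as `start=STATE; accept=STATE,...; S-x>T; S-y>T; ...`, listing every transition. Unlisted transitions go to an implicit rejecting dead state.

Remember how much of `aaaa` the current input suffix matches. State S0 means no match yet; S1 means the last symbol is `a`; S2 means the last 2 symbols are `aa`; S3 means the last 3 symbols are `aaa`; S4 means the last 4 symbols are `aaaa`. Only S4 accepts. On a mismatch, fall back to the longest proper suffix that is still a prefix of `aaaa`.
A 5-state machine:
        a   b  
>  S0   S1  S0 
   S1   S2  S0 
   S2   S3  S0 
   S3   S4  S0 
 * S4   S4  S0 
(> = start, * = accepting)

start=S0; accept=S4; S0-a>S1; S0-b>S0; S1-a>S2; S1-b>S0; S2-a>S3; S2-b>S0; S3-a>S4; S3-b>S0; S4-a>S4; S4-b>S0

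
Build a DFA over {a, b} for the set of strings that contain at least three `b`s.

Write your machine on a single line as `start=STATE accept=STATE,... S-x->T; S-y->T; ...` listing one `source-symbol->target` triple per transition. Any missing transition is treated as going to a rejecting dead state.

start=s0; accept=s3,s4; s0-a->s0; s0-b->s1; s1-a->s1; s1-b->s2; s2-a->s2; s2-b->s3; s3-a->s3; s3-b->s4; s4-a->s4; s4-b->s4

Count `b`s, saturating at 4: states s0 through s3 mean 0 through 3 `b`s seen; s4 means more than 3. Each `b` increments (capped at s4); other symbols loop. Accept from {s3, s4}.
A 5-state machine:
        a   b  
>  s0   s0  s1 
   s1   s1  s2 
   s2   s2  s3 
 * s3   s3  s4 
 * s4   s4  s4 
(> = start, * = accepting)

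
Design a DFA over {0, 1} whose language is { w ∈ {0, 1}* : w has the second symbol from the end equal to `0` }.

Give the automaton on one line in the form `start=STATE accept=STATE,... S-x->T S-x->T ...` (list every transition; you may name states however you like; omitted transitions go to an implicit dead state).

Because acceptance depends on a position counted from the end, the machine has to buffer the most recent 2 symbols. Make each state the string of the last up-to-2 symbols read; on input `x` shift the window left and append `x`. Accept when the buffered window has length 2 and begins with `0`.
A 7-state machine:
        0   1  
>  q0   q1  q2 
   q1   q3  q4 
   q2   q5  q6 
 * q3   q3  q4 
 * q4   q5  q6 
   q5   q3  q4 
   q6   q5  q6 
(> = start, * = accepting)

start=q0 accept=q3,q4 q0-0->q1 q0-1->q2 q1-0->q3 q1-1->q4 q2-0->q5 q2-1->q6 q3-0->q3 q3-1->q4 q4-0->q5 q4-1->q6 q5-0->q3 q5-1->q4 q6-0->q5 q6-1->q6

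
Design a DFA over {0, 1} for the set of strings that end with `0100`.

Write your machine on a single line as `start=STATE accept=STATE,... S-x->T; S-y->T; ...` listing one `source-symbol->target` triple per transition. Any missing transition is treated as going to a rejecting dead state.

Let each state record the length of the longest suffix of the input read so far that is also a prefix of `0100`. B means the last symbol is `0`; C means the last 2 symbols are `01`; D means the last 3 symbols are `010`; E means the last 4 symbols are `0100`. Accept only at E, where the string currently ends in `0100`.
A 5-state machine:
       0  1 
>  A   B  A 
   B   B  C 
   C   D  A 
   D   E  C 
 * E   B  C 
(> = start, * = accepting)

start=A; accept=E; A-0->B; A-1->A; B-0->B; B-1->C; C-0->D; C-1->A; D-0->E; D-1->C; E-0->B; E-1->C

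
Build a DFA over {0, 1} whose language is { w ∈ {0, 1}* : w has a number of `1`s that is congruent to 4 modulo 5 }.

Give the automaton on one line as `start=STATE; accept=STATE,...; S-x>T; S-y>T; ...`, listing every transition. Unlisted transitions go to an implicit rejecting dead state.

The only thing that matters is how many `1`s have appeared, reduced mod 5. Use one state per residue: S0 for 0, …, S4 for 4. Reading `1` moves to the next residue; anything else stays put. S4 is accepting.
With 5 states:
        0   1  
>  S0   S0  S1 
   S1   S1  S2 
   S2   S2  S3 
   S3   S3  S4 
 * S4   S4  S0 
(> = start, * = accepting)

start=S0; accept=S4; S0-0>S0; S0-1>S1; S1-0>S1; S1-1>S2; S2-0>S2; S2-1>S3; S3-0>S3; S3-1>S4; S4-0>S4; S4-1>S0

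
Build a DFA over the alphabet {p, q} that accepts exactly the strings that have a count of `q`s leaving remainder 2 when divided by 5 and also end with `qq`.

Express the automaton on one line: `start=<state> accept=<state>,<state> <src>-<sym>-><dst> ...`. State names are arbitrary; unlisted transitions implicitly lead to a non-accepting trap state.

Build one automaton per condition and run them in lockstep. One (5 states) tracks the count of `q`s modulo 5; the other (3 states) tracks how much of the suffix `qq` has currently been matched. Each combined state is a pair, one component from each; accept when both components accept.
15 states suffice.
       p  q 
>  A   A  B 
   B   C  D 
   C   C  E 
 * D   F  G 
   E   F  G 
   F   F  H 
   G   I  J 
   H   I  J 
   I   I  K 
   J   L  M 
   K   L  M 
   L   L  N 
   M   A  O 
   N   A  O 
   O   C  D 
(> = start, * = accepting)

start=A accept=D A-p->A A-q->B B-p->C B-q->D C-p->C C-q->E D-p->F D-q->G E-p->F E-q->G F-p->F F-q->H G-p->I G-q->J H-p->I H-q->J I-p->I I-q->K J-p->L J-q->M K-p->L K-q->M L-p->L L-q->N M-p->A M-q->O N-p->A N-q->O O-p->C O-q->D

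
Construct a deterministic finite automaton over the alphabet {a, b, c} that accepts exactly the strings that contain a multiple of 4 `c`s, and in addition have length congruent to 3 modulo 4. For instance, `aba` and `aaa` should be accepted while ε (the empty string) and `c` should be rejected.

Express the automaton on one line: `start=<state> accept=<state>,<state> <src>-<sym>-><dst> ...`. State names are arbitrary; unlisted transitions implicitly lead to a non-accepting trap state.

Handle the two conditions separately and then intersect. The first has 4 states tracking the count of `c`s modulo 4; the second has 4 states tracking the input length modulo 4. A product state is a pair (one from each), accepting exactly when both do.
A 16-state machine:
          a    b    c  
>  s0     s1   s1   s2 
   s1     s3   s3   s4 
   s2     s4   s4   s5 
   s3     s6   s6   s7 
   s4     s7   s7   s8 
   s5     s8   s8   s9 
 * s6     s0   s0  s10 
   s7    s10  s10  s11 
   s8    s11  s11  s12 
   s9    s12  s12   s0 
   s10    s2   s2  s13 
   s11   s13  s13  s14 
   s12   s14  s14   s1 
   s13    s5   s5  s15 
   s14   s15  s15   s3 
   s15    s9   s9   s6 
(> = start, * = accepting)

start=s0 accept=s6 s0-a->s1 s0-b->s1 s0-c->s2 s1-a->s3 s1-b->s3 s1-c->s4 s2-a->s4 s2-b->s4 s2-c->s5 s3-a->s6 s3-b->s6 s3-c->s7 s4-a->s7 s4-b->s7 s4-c->s8 s5-a->s8 s5-b->s8 s5-c->s9 s6-a->s0 s6-b->s0 s6-c->s10 s7-a->s10 s7-b->s10 s7-c->s11 s8-a->s11 s8-b->s11 s8-c->s12 s9-a->s12 s9-b->s12 s9-c->s0 s10-a->s2 s10-b->s2 s10-c->s13 s11-a->s13 s11-b->s13 s11-c->s14 s12-a->s14 s12-b->s14 s12-c->s1 s13-a->s5 s13-b->s5 s13-c->s15 s14-a->s15 s14-b->s15 s14-c->s3 s15-a->s9 s15-b->s9 s15-c->s6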